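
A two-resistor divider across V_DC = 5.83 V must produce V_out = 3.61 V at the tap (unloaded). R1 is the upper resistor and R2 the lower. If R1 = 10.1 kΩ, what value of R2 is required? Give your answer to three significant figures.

R2 ≈ 16.4 kΩ

The divider ratio is R2/(R1+R2) = 3.61/5.83 = 0.6192.
R2 = R1 · 0.6192/(1 − 0.6192) = 16.42 kΩ.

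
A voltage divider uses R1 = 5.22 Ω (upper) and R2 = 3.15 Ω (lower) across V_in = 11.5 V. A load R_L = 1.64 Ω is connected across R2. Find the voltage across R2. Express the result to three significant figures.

R2 ‖ R_L = (3.15 × 1.64)/(3.15 + 1.64) = 1.078 Ω.
Now apply the divider: V_out = 11.5 × 0.1712 = 1.969 V.

V_out ≈ 1.97 V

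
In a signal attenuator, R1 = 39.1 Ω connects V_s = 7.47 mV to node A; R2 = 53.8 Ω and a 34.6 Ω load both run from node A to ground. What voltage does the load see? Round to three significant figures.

R2 ‖ R_L = (53.8 × 34.6)/(53.8 + 34.6) = 21.06 Ω.
Now apply the divider: V_out = 7.47 × 0.3500 = 2.615 mV.

V_out ≈ 2.61 mV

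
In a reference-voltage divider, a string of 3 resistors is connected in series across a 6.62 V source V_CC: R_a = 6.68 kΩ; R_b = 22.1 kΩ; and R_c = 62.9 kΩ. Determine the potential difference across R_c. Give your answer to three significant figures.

V ≈ 4.54 V

Series total: ΣR = 6.68 + 22.1 + 62.9 = 91.68 kΩ.
V = V_CC · R/ΣR = 6.62 × 0.6861 = 4.542 V.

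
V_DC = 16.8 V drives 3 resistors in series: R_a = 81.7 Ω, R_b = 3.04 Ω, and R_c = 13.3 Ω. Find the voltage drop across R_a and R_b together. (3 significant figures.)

V ≈ 14.5 V

ΣR = 81.7 + 3.04 + 13.3 = 98.04 Ω.
R_{R_a..R_b} = 81.7 + 3.04 = 84.74 Ω.
Voltage divider: V = V_DC · (84.74 / 98.04) = 16.8 × 0.8643 = 14.52 V.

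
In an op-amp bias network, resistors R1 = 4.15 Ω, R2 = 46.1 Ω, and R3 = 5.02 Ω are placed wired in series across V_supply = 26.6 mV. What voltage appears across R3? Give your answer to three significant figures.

ΣR = 4.15 + 46.1 + 5.02 = 55.27 Ω.
V = V_supply · R/ΣR = 26.6 × 0.09083 = 2.416 mV.

V ≈ 2.42 mV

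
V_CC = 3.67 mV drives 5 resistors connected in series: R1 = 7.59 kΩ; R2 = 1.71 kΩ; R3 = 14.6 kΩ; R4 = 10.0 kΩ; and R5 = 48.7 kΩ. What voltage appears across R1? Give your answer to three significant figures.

Total series resistance ΣR = 7.59 + 1.71 + 14.6 + 10.0 + 48.7 = 82.60 kΩ.
V = V_CC · R/ΣR = 3.67 × 0.09189 = 0.3372 mV.

V ≈ 0.337 mV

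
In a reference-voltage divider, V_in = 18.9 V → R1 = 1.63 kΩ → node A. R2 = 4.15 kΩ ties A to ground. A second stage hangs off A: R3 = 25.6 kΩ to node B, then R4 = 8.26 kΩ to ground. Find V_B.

Node A sees R2 in parallel with the series input of stage 2, R3 + R4 = 33.86 kΩ.
R2 ‖ (R3+R4) = 3.697 kΩ.
So V_A = 18.9 × 0.6940 = 13.12 V.
Stage 2 is unloaded, so V_B = V_A · R4/(R3+R4) = 13.12 × 8.26/33.86 = 3.200 V.

V_B ≈ 3.20 V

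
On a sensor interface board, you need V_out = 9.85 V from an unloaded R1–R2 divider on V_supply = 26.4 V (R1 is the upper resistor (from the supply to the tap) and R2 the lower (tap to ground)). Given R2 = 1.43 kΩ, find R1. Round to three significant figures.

Required fraction k = V_out/V_supply = 0.3731.
So R1 = R2 · (V_supply/V_out − 1) = 1.43 × (26.4/9.85 − 1) = 1.43 × 1.680 = 2.403 kΩ.

R1 ≈ 2.40 kΩ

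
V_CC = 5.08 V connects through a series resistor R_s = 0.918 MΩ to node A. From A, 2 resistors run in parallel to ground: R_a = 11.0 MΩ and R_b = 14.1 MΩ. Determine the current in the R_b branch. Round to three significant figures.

I ≈ 0.314 µA

Parallel bank: R_p = 1/(1/11.0 + 1/14.1) = 6.179 MΩ.
V_A = 5.08 × 6.179/7.097 = 4.423 V.
Branch current I = V_A/R_b = 4.423/14.1 = 0.3137 µA.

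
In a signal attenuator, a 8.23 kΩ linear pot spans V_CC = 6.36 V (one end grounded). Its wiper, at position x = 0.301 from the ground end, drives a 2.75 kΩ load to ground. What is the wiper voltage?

V_out ≈ 1.17 V

Split the track: R_lower = x·R_p = 2.477 kΩ, R_upper = (1−x)·R_p = 5.753 kΩ.
R_L loads the lower segment: effective lower R = 1.303 kΩ.
Loaded-divider output: V_out = 6.36 × 0.1847 = 1.175 V.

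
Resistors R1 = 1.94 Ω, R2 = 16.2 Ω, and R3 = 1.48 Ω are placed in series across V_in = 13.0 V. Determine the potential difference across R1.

Series total: ΣR = 1.94 + 16.2 + 1.48 = 19.62 Ω.
By the voltage-divider rule, V = 13.0 × 1.940/19.62 = 1.285 V.

V ≈ 1.29 V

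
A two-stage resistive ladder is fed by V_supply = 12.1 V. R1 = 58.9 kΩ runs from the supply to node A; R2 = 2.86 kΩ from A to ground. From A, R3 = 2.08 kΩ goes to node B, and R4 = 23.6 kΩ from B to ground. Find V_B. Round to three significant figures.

Node A sees R2 in parallel with the series input of stage 2, R3 + R4 = 25.68 kΩ.
R2 ‖ (R3+R4) = 2.573 kΩ.
First divider: V_A = V_supply · 2.573/(58.9 + 2.573) = 0.5065 V.
V_B = V_A × 0.9190 = 0.4655 V.

V_B ≈ 0.466 V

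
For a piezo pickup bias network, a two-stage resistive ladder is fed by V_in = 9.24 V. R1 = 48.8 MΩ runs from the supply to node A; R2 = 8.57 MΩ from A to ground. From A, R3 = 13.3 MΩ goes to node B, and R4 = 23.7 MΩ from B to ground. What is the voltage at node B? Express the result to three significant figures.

V_B ≈ 0.739 V

Looking into the second stage from A: R3 + R4 = 37.00 MΩ appears in parallel with R2.
Effective lower resistance at A: R2 ‖ 37.00 = 6.958 MΩ.
V_A = 9.24 × 6.958/(48.8 + 6.958) = 1.153 V.
V_B = V_A × 0.6405 = 0.7386 V.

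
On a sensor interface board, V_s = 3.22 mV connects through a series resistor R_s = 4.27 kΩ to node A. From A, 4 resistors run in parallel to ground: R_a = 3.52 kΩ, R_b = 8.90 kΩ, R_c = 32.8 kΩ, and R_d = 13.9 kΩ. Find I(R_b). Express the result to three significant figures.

I ≈ 0.116 µA

Combine the parallel branches: R_p = (1/3.52 + 1/8.90 + 1/32.8 + 1/13.9)⁻¹ = 2.004 kΩ.
V_A by voltage divider: V_A = 3.22 × 2.004/(4.27 + 2.004) = 1.029 mV.
Branch current I = V_A/R_b = 1.029/8.90 = 0.1156 µA.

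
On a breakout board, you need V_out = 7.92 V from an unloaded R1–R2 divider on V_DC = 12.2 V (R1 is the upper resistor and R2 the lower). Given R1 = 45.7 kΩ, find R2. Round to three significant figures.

Required fraction k = V_out/V_DC = 0.6492.
R2 = R1 · 0.6492/(1 − 0.6492) = 84.57 kΩ.

R2 ≈ 84.6 kΩ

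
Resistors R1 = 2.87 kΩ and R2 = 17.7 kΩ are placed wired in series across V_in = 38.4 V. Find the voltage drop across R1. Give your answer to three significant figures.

V ≈ 5.36 V

ΣR = 2.87 + 17.7 = 20.57 kΩ.
By the voltage-divider rule, V = 38.4 × 2.870/20.57 = 5.358 V.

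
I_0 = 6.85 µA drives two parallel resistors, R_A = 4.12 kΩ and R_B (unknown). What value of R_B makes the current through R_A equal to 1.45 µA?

The fraction through R_A equals R_B/(R_A+R_B).
1.45/6.85 = R_B/(R_A + R_B) → R_B = R_A · (0.2117)/(1 − 0.2117) = 4.12 × 0.2685 = 1.106 kΩ.

R_B ≈ 1.11 kΩ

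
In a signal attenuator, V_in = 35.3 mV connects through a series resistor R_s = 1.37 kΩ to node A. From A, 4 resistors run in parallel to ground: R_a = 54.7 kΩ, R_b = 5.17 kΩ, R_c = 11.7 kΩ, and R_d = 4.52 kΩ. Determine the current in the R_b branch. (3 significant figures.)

Parallel bank: R_p = 1/(1/54.7 + 1/5.17 + 1/11.7 + 1/4.52) = 1.929 kΩ.
Node voltage V_A = V_in · R_p/(R_s + R_p) = 35.3 × 0.5847 = 20.64 mV.
I(R_b) = V_A / R_b = 20.64/5.17 = 3.992 µA.
(Check via current divider: I_total = 10.70 µA; share G_k/ΣG = 0.3731 → same result.)

I ≈ 3.99 µA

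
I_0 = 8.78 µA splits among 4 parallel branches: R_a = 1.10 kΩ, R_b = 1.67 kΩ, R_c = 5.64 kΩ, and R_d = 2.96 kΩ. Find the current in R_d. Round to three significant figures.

I ≈ 1.47 µA

Total conductance ΣG = 1/1.10 + 1/1.67 + 1/5.64 + 1/2.96 = 2.023 (units of 1/kΩ).
R_d takes the fraction G_k/ΣG = 0.3378/2.023 = 0.1670, so I = 8.78 × 0.1670 = 1.466 µA.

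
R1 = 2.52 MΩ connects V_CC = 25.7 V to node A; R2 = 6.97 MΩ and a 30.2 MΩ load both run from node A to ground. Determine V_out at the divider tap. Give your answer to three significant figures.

V_out ≈ 17.8 V

The load sits in parallel with R2, giving an effective lower resistance R2' = R2·R_L/(R2+R_L) = 5.663 MΩ.
Voltage divider with the loaded lower leg: V_out = 25.7 × 5.663/(2.52 + 5.663) = 25.7 × 0.6920 = 17.79 V.
(Unloaded it would be 18.9 V; the load pulls it down.)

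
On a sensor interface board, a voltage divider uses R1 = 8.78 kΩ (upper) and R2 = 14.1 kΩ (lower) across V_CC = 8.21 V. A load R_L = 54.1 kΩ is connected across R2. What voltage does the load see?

First combine the lower leg with the load: R2 ‖ R_L = 11.18 kΩ.
Then V_out = V_CC · R2'/(R1 + R2') = 8.21 × 11.18/19.96 = 4.599 V.

V_out ≈ 4.60 V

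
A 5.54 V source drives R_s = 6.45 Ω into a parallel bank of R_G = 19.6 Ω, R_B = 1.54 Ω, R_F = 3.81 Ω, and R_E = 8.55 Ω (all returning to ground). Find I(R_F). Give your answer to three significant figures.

Parallel bank: R_p = 1/(1/19.6 + 1/1.54 + 1/3.81 + 1/8.55) = 0.9261 Ω.
Node voltage V_A = V_s · R_p/(R_s + R_p) = 5.54 × 0.1256 = 0.6956 V.
I(R_F) = V_A / R_F = 0.6956/3.81 = 0.1826 A.

I ≈ 0.183 A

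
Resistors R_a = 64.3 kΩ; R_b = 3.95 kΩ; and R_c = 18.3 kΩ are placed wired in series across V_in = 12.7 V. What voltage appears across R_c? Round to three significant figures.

V ≈ 2.69 V

ΣR = 64.3 + 3.95 + 18.3 = 86.55 kΩ.
V = V_in · R/ΣR = 12.7 × 0.2114 = 2.685 V.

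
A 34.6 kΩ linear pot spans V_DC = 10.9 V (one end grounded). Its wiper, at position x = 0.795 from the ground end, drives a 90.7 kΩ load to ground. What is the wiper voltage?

V_out ≈ 8.16 V

Lower segment x·R_p = 27.51 kΩ; upper segment (1−x)·R_p = 7.093 kΩ.
Lower segment in parallel with the load: 27.51 ‖ 90.7 = 21.11 kΩ.
Then V_out = V_DC · 21.11/(7.093 + 21.11) = 8.158 V.
(Unloaded: V_out = x·V_DC = 8.67 V.)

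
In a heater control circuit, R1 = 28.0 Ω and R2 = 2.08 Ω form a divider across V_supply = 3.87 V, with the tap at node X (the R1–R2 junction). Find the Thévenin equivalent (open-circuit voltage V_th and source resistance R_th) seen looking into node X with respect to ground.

With X open, the divider is unloaded: V_th = 3.87 × 2.08/30.08 = 0.2676 V.
With V_supply suppressed (replaced by a short), R_th = R1 ‖ R2 = (28.00 × 2.08)/(28.00 + 2.08) = 1.936 Ω.

V_th ≈ 0.268 V, R_th ≈ 1.94 Ω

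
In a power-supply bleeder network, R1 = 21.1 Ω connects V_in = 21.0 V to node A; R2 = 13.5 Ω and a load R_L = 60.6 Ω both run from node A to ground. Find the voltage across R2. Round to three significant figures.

First combine the lower leg with the load: R2 ‖ R_L = 11.04 Ω.
Voltage divider with the loaded lower leg: V_out = 21.0 × 11.04/(21.1 + 11.04) = 21.0 × 0.3435 = 7.214 V.

V_out ≈ 7.21 V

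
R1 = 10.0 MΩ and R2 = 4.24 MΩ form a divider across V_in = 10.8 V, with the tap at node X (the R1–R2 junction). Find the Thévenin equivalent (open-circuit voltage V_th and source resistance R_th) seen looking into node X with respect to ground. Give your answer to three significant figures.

V_th ≈ 3.22 V, R_th ≈ 2.98 MΩ

V_th is the unloaded tap voltage: V_in · R2/(R1+R2) = 10.8 × 0.2978 = 3.216 V.
Looking into X with the source shorted: R_th = R1·R2/(R1+R2) = 10.00 × 4.24/14.24 = 2.978 MΩ.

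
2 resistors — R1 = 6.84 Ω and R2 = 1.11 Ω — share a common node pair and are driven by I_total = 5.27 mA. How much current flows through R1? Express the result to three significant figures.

With just two branches, the current splits inversely with resistance.
So I = 5.27 × 1.11/7.950 = 0.7358 mA.

I ≈ 0.736 mA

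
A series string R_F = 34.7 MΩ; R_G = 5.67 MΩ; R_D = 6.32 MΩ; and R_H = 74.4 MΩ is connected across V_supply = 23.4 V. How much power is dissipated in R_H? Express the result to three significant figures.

P ≈ 2.78 µW

Series current I = V_supply/ΣR = 23.4/121.1 = 0.1932 µA.
P = I²R = 0.03734 × 74.4 = 2.778 µW.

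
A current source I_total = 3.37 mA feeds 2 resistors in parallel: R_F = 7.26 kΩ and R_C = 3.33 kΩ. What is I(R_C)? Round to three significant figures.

Two-branch current divider: I_k = I_total · R_other/(R_1 + R_2).
So I = 3.37 × 7.26/10.59 = 2.310 mA.

I ≈ 2.31 mA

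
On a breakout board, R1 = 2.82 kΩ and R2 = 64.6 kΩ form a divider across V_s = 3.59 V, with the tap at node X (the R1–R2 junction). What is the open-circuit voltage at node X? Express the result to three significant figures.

V_th is the unloaded tap voltage: V_s · R2/(R1+R2) = 3.59 × 0.9582 = 3.440 V.

V_th ≈ 3.44 V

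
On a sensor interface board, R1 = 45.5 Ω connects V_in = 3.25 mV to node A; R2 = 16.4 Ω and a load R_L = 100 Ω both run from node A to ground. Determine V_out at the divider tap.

First combine the lower leg with the load: R2 ‖ R_L = 14.09 Ω.
Then V_out = V_in · R2'/(R1 + R2') = 3.25 × 14.09/59.59 = 0.7684 mV.

V_out ≈ 0.768 mV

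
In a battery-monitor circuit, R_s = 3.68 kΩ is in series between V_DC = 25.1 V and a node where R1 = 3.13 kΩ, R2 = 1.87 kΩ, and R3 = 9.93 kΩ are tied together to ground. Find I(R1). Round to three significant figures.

Equivalent of the parallel group: R_p = 1.047 kΩ.
Node voltage V_A = V_DC · R_p/(R_s + R_p) = 25.1 × 0.2215 = 5.560 V.
I(R1) = V_A / R1 = 5.560/3.13 = 1.776 mA.

I ≈ 1.78 mA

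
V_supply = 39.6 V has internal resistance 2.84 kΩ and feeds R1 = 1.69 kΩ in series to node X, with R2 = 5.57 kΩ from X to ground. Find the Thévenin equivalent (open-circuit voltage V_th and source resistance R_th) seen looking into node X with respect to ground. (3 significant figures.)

R1' = 2.84 + 1.69 = 4.530 kΩ (source resistance + R1).
Open-circuit (no load on X): V_th = V_supply · R2/(R1' + R2) = 39.6 × 5.57/(4.530 + 5.57) = 21.84 V.
With V_supply suppressed (replaced by a short), R_th = R1' ‖ R2 = (4.530 × 5.57)/(4.530 + 5.57) = 2.498 kΩ.

V_th ≈ 21.8 V, R_th ≈ 2.50 kΩ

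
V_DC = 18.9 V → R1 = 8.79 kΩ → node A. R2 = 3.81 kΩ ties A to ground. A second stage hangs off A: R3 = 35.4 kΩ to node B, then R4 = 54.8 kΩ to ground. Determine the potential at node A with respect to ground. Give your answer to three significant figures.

V_A ≈ 5.55 V

The second stage (R3 + R4 = 90.20 kΩ) loads node A in parallel with R2.
R2 ‖ (R3+R4) = 3.656 kΩ.
So V_A = 18.9 × 0.2937 = 5.551 V.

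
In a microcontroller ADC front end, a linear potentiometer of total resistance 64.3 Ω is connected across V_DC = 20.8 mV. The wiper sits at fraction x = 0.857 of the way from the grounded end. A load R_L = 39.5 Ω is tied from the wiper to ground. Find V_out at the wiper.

V_out ≈ 14.9 mV

Lower segment x·R_p = 55.11 Ω; upper segment (1−x)·R_p = 9.195 Ω.
R_L loads the lower segment: effective lower R = 23.01 Ω.
Loaded-divider output: V_out = 20.8 × 0.7145 = 14.86 mV.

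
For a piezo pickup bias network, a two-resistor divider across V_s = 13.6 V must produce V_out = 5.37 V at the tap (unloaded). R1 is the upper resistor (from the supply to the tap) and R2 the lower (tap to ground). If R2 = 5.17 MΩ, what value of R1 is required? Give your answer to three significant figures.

R1 ≈ 7.92 MΩ

Required fraction k = V_out/V_s = 0.3949.
R1 = R2·(1/k − 1) = 5.17 × 1.533 = 7.923 MΩ.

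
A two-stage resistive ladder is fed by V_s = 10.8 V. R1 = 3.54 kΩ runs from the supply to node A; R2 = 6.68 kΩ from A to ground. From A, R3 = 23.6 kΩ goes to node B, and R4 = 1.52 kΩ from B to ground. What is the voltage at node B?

Looking into the second stage from A: R3 + R4 = 25.12 kΩ appears in parallel with R2.
R2 ‖ (R3+R4) = 5.277 kΩ.
So V_A = 10.8 × 0.5985 = 6.464 V.
V_B = V_A × 0.06051 = 0.3911 V.

V_B ≈ 0.391 V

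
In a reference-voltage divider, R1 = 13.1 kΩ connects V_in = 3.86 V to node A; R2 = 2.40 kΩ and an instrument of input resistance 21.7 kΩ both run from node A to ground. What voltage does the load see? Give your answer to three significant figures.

The load sits in parallel with R2, giving an effective lower resistance R2' = R2·R_L/(R2+R_L) = 2.161 kΩ.
Voltage divider with the loaded lower leg: V_out = 3.86 × 2.161/(13.1 + 2.161) = 3.86 × 0.1416 = 0.5466 V.

V_out ≈ 0.547 V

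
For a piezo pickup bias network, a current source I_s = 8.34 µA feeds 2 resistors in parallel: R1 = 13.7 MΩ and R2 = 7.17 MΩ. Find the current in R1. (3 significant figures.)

With just two branches, the current splits inversely with resistance.
So I = 8.34 × 7.17/20.87 = 2.865 µA.

I ≈ 2.87 µA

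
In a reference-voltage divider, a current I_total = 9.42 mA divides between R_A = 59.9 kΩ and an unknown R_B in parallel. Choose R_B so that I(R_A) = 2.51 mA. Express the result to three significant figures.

Two-branch current divider: I_A = I_total · R_B/(R_A + R_B).
2.51/9.42 = R_B/(R_A + R_B) → R_B = R_A · (0.2665)/(1 − 0.2665) = 59.9 × 0.3632 = 21.76 kΩ.

R_B ≈ 21.8 kΩ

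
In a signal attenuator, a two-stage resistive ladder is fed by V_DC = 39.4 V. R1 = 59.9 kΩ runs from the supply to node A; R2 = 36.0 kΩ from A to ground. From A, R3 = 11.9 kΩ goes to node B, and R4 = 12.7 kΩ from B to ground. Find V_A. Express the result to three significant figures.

Looking into the second stage from A: R3 + R4 = 24.60 kΩ appears in parallel with R2.
Effective lower resistance at A: R2 ‖ 24.60 = 14.61 kΩ.
First divider: V_A = V_DC · 14.61/(59.9 + 14.61) = 7.727 V.

V_A ≈ 7.73 V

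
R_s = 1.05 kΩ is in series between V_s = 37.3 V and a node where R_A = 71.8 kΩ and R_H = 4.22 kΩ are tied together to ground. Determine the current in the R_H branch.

Parallel bank: R_p = 1/(1/71.8 + 1/4.22) = 3.986 kΩ.
V_A = 37.3 × 3.986/5.036 = 29.52 V.
Branch current I = V_A/R_H = 29.52/4.22 = 6.996 mA.

I ≈ 7.00 mA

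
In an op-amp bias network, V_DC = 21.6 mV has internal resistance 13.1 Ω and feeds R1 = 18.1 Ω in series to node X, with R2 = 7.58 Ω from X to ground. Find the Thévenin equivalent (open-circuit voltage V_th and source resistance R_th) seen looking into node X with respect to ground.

V_th ≈ 4.22 mV, R_th ≈ 6.10 Ω

R1' = 13.1 + 18.1 = 31.20 Ω (source resistance + R1).
V_th is the unloaded tap voltage: V_DC · R2/(R1'+R2) = 21.6 × 0.1955 = 4.222 mV.
With V_DC suppressed (replaced by a short), R_th = R1' ‖ R2 = (31.20 × 7.58)/(31.20 + 7.58) = 6.098 Ω.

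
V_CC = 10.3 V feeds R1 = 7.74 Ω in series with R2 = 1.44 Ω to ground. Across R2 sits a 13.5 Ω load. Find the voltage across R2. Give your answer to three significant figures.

V_out ≈ 1.48 V

The load sits in parallel with R2, giving an effective lower resistance R2' = R2·R_L/(R2+R_L) = 1.301 Ω.
Then V_out = V_CC · R2'/(R1 + R2') = 10.3 × 1.301/9.041 = 1.482 V.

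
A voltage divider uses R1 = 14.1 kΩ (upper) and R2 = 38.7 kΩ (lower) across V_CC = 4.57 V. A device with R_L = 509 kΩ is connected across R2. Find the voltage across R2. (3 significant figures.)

V_out ≈ 3.28 V

First combine the lower leg with the load: R2 ‖ R_L = 35.97 kΩ.
Now apply the divider: V_out = 4.57 × 0.7184 = 3.283 V.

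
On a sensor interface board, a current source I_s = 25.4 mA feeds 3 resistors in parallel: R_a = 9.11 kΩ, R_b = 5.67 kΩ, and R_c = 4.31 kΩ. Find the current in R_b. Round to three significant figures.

I ≈ 8.65 mA

Conductances: ΣG = 1/9.11 + 1/5.67 + 1/4.31 = 0.5182 (1/kΩ).
R_b takes the fraction G_k/ΣG = 0.1764/0.5182 = 0.3404, so I = 25.4 × 0.3404 = 8.646 mA.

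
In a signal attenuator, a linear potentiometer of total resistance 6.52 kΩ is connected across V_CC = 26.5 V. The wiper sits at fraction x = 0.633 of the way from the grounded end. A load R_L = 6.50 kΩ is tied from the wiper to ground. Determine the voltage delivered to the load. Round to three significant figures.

V_out ≈ 13.6 V

Lower segment x·R_p = 4.127 kΩ; upper segment (1−x)·R_p = 2.393 kΩ.
R_L loads the lower segment: effective lower R = 2.524 kΩ.
Loaded-divider output: V_out = 26.5 × 0.5134 = 13.60 V.
(Unloaded: V_out = x·V_CC = 16.8 V.)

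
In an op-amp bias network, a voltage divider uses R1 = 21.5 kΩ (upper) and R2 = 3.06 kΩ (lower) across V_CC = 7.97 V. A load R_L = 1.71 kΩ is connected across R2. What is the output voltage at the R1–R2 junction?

R2 ‖ R_L = (3.06 × 1.71)/(3.06 + 1.71) = 1.097 kΩ.
Then V_out = V_CC · R2'/(R1 + R2') = 7.97 × 1.097/22.60 = 0.3869 V.

V_out ≈ 0.387 V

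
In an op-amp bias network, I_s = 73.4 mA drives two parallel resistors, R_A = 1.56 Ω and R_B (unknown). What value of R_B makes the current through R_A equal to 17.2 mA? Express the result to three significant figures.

R_B ≈ 0.477 Ω

The fraction through R_A equals R_B/(R_A+R_B).
With f = 0.2343, R_B = R_A · f/(1−f) = 1.56 × 0.3060 = 0.4774 Ω.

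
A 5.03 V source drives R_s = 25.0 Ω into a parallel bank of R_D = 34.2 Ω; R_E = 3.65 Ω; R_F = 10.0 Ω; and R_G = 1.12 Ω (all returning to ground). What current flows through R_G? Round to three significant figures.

I ≈ 0.134 A

Equivalent of the parallel group: R_p = 0.7716 Ω.
Node voltage V_A = V_CC · R_p/(R_s + R_p) = 5.03 × 0.02994 = 0.1506 V.
Branch current I = V_A/R_G = 0.1506/1.12 = 0.1345 A.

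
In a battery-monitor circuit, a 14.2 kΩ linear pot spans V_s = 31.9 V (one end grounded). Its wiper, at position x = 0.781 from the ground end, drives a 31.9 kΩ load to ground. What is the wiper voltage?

V_out ≈ 23.2 V

The pot divides into 3.110 kΩ above the wiper and 11.09 kΩ below.
R_L loads the lower segment: effective lower R = 8.229 kΩ.
Then V_out = V_s · 8.229/(3.110 + 8.229) = 23.15 V.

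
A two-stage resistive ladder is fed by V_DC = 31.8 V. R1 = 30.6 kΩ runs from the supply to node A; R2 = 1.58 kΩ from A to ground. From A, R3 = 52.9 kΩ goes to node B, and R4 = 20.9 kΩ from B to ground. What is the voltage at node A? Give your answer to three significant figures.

V_A ≈ 1.53 V

Node A sees R2 in parallel with the series input of stage 2, R3 + R4 = 73.80 kΩ.
R2 ‖ (R3+R4) = 1.547 kΩ.
So V_A = 31.8 × 0.04812 = 1.530 V.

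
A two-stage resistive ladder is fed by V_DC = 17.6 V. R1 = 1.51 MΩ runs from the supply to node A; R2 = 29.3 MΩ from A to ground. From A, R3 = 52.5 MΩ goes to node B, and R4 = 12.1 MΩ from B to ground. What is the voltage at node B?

V_B ≈ 3.07 V

Node A sees R2 in parallel with the series input of stage 2, R3 + R4 = 64.60 MΩ.
Effective lower resistance at A: R2 ‖ 64.60 = 20.16 MΩ.
First divider: V_A = V_DC · 20.16/(1.51 + 20.16) = 16.37 V.
Then the unloaded second divider: V_B = V_A × R4/(R3+R4) = 16.37 × 0.1873 = 3.067 V.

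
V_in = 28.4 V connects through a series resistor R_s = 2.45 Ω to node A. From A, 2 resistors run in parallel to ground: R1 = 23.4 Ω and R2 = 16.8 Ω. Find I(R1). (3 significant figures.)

Parallel bank: R_p = 1/(1/23.4 + 1/16.8) = 9.779 Ω.
Node voltage V_A = V_in · R_p/(R_s + R_p) = 28.4 × 0.7997 = 22.71 V.
I(R1) = V_A / R1 = 22.71/23.4 = 0.9705 A.

I ≈ 0.971 A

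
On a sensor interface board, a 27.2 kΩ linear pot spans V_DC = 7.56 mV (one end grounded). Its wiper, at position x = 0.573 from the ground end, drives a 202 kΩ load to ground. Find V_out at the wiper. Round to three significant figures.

The pot divides into 11.61 kΩ above the wiper and 15.59 kΩ below.
(x·R_p) ‖ R_L = 14.47 kΩ.
V_out = 7.56 × 14.47/(11.61 + 14.47) = 4.194 mV.
(Unloaded: V_out = x·V_DC = 4.33 mV.)

V_out ≈ 4.19 mV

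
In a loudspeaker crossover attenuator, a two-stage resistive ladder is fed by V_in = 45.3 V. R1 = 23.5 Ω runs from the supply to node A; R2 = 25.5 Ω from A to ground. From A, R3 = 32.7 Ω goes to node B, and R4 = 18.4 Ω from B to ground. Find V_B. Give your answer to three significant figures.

Node A sees R2 in parallel with the series input of stage 2, R3 + R4 = 51.10 Ω.
Effective lower resistance at A: R2 ‖ 51.10 = 17.01 Ω.
V_A = 45.3 × 17.01/(23.5 + 17.01) = 19.02 V.
Stage 2 is unloaded, so V_B = V_A · R4/(R3+R4) = 19.02 × 18.4/51.10 = 6.849 V.

V_B ≈ 6.85 V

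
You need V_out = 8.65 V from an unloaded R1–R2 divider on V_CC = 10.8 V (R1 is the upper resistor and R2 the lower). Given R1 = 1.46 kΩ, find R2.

R2 ≈ 5.87 kΩ

Required fraction k = V_out/V_CC = 0.8009.
Rearranging, R2 = R1·k/(1−k) = 1.46 × 4.023 = 5.874 kΩ.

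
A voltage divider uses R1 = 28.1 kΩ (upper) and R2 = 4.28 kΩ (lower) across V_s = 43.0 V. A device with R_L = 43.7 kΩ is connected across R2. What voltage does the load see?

The load sits in parallel with R2, giving an effective lower resistance R2' = R2·R_L/(R2+R_L) = 3.898 kΩ.
Now apply the divider: V_out = 43.0 × 0.1218 = 5.239 V.

V_out ≈ 5.24 V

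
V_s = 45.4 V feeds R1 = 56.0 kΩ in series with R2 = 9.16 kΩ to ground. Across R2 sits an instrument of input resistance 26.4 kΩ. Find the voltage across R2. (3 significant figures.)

The load sits in parallel with R2, giving an effective lower resistance R2' = R2·R_L/(R2+R_L) = 6.800 kΩ.
Voltage divider with the loaded lower leg: V_out = 45.4 × 6.800/(56.0 + 6.800) = 45.4 × 0.1083 = 4.916 V.

V_out ≈ 4.92 V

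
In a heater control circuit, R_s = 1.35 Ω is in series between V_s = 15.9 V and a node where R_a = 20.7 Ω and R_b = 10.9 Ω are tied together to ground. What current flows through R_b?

I ≈ 1.23 A

Equivalent of the parallel group: R_p = 7.140 Ω.
Node voltage V_A = V_s · R_p/(R_s + R_p) = 15.9 × 0.8410 = 13.37 V.
I(R_b) = V_A / R_b = 13.37/10.9 = 1.227 A.
(Check via current divider: I_total = 1.873 A; share G_k/ΣG = 0.6551 → same result.)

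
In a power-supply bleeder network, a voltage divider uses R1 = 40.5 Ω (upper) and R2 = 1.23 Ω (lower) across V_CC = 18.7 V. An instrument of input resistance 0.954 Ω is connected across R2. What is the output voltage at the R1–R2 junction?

The load sits in parallel with R2, giving an effective lower resistance R2' = R2·R_L/(R2+R_L) = 0.5373 Ω.
Now apply the divider: V_out = 18.7 × 0.01309 = 0.2448 V.
(Unloaded it would be 0.551 V; the load pulls it down.)

V_out ≈ 0.245 V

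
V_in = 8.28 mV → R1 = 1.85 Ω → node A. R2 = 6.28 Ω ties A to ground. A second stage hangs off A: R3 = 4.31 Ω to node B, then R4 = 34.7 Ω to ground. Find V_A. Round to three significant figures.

The second stage (R3 + R4 = 39.01 Ω) loads node A in parallel with R2.
Effective lower resistance at A: R2 ‖ 39.01 = 5.409 Ω.
First divider: V_A = V_in · 5.409/(1.85 + 5.409) = 6.170 mV.

V_A ≈ 6.17 mV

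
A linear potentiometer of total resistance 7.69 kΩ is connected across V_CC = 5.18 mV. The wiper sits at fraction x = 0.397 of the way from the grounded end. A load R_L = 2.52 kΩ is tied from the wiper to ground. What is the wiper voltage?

V_out ≈ 1.19 mV

Lower segment x·R_p = 3.053 kΩ; upper segment (1−x)·R_p = 4.637 kΩ.
Lower segment in parallel with the load: 3.053 ‖ 2.52 = 1.380 kΩ.
V_out = 5.18 × 1.380/(4.637 + 1.380) = 1.188 mV.
(Unloaded: V_out = x·V_CC = 2.06 mV.)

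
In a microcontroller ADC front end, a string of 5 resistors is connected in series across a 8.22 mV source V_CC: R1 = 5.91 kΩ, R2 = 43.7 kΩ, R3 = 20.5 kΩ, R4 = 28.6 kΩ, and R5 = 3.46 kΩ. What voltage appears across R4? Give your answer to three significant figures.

Total series resistance ΣR = 5.91 + 43.7 + 20.5 + 28.6 + 3.46 = 102.2 kΩ.
Voltage divider: V = V_CC · (28.60 / 102.2) = 8.22 × 0.2799 = 2.301 mV.

V ≈ 2.30 mV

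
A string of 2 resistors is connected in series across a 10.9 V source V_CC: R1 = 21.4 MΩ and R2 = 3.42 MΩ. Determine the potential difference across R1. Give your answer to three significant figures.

V ≈ 9.40 V

Series total: ΣR = 21.4 + 3.42 = 24.82 MΩ.
V = V_CC · R/ΣR = 10.9 × 0.8622 = 9.398 V.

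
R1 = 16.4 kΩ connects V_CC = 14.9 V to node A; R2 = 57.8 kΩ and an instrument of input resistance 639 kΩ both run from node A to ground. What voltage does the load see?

V_out ≈ 11.4 V

The load sits in parallel with R2, giving an effective lower resistance R2' = R2·R_L/(R2+R_L) = 53.01 kΩ.
Now apply the divider: V_out = 14.9 × 0.7637 = 11.38 V.
(Unloaded it would be 11.6 V; the load pulls it down.)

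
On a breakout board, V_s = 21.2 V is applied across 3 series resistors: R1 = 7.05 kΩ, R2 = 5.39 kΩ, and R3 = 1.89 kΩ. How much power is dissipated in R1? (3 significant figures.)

ΣR = 14.33 kΩ → I = 21.2/14.33 = 1.479 mA.
P = I²R = 2.189 × 7.05 = 15.43 mW.

P ≈ 15.4 mW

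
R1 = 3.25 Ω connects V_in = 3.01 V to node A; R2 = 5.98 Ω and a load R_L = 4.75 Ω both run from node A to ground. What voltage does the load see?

First combine the lower leg with the load: R2 ‖ R_L = 2.647 Ω.
Now apply the divider: V_out = 3.01 × 0.4489 = 1.351 V.
(Unloaded it would be 1.95 V; the load pulls it down.)

V_out ≈ 1.35 V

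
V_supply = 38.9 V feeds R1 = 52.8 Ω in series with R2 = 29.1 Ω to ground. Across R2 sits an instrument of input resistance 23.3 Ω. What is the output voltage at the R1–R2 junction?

First combine the lower leg with the load: R2 ‖ R_L = 12.94 Ω.
Then V_out = V_supply · R2'/(R1 + R2') = 38.9 × 12.94/65.74 = 7.657 V.

V_out ≈ 7.66 V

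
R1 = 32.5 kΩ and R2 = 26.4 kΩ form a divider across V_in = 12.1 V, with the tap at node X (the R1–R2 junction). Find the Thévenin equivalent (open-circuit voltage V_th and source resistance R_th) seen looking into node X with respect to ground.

V_th ≈ 5.42 V, R_th ≈ 14.6 kΩ

V_th is the unloaded tap voltage: V_in · R2/(R1+R2) = 12.1 × 0.4482 = 5.423 V.
With V_in suppressed (replaced by a short), R_th = R1 ‖ R2 = (32.50 × 26.4)/(32.50 + 26.4) = 14.57 kΩ.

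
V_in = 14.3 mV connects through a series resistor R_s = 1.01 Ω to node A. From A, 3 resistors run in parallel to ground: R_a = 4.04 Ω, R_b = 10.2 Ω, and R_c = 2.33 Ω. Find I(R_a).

I ≈ 1.99 mA

Combine the parallel branches: R_p = (1/4.04 + 1/10.2 + 1/2.33)⁻¹ = 1.291 Ω.
Node voltage V_A = V_in · R_p/(R_s + R_p) = 14.3 × 0.5610 = 8.022 mV.
I(R_a) = V_A / R_a = 8.022/4.04 = 1.986 mA.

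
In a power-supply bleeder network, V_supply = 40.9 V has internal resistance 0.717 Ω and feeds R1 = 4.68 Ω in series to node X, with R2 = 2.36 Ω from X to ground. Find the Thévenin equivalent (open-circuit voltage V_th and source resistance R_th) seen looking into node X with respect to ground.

V_th ≈ 12.4 V, R_th ≈ 1.64 Ω

R1' = 0.717 + 4.68 = 5.397 Ω (source resistance + R1).
With X open, the divider is unloaded: V_th = 40.9 × 2.36/7.757 = 12.44 V.
With V_supply suppressed (replaced by a short), R_th = R1' ‖ R2 = (5.397 × 2.36)/(5.397 + 2.36) = 1.642 Ω.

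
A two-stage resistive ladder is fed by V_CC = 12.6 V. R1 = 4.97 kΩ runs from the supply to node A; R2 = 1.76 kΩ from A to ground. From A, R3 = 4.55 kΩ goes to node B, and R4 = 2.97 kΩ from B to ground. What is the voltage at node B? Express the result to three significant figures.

V_B ≈ 1.11 V

Node A sees R2 in parallel with the series input of stage 2, R3 + R4 = 7.520 kΩ.
R2 ‖ (R3+R4) = 1.426 kΩ.
V_A = 12.6 × 1.426/(4.97 + 1.426) = 2.810 V.
V_B = V_A × 0.3949 = 1.110 V.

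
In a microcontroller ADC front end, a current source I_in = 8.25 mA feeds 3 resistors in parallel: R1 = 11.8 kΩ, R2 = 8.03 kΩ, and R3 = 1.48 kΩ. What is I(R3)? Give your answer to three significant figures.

ΣG = 1/11.8 + 1/8.03 + 1/1.48 = 0.8850.
R3 takes the fraction G_k/ΣG = 0.6757/0.8850 = 0.7635, so I = 8.25 × 0.7635 = 6.299 mA.

I ≈ 6.30 mA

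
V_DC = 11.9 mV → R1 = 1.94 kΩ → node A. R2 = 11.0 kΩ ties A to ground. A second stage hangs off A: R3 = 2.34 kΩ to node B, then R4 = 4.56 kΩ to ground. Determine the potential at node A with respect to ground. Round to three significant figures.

V_A ≈ 8.16 mV

Node A sees R2 in parallel with the series input of stage 2, R3 + R4 = 6.900 kΩ.
R2 ‖ (R3+R4) = 4.240 kΩ.
First divider: V_A = V_DC · 4.240/(1.94 + 4.240) = 8.165 mV.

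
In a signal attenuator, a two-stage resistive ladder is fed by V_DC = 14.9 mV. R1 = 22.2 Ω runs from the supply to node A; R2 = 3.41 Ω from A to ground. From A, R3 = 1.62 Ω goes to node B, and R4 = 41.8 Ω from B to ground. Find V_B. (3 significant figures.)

Node A sees R2 in parallel with the series input of stage 2, R3 + R4 = 43.42 Ω.
Effective lower resistance at A: R2 ‖ 43.42 = 3.162 Ω.
So V_A = 14.9 × 0.1247 = 1.857 mV.
Stage 2 is unloaded, so V_B = V_A · R4/(R3+R4) = 1.857 × 41.8/43.42 = 1.788 mV.

V_B ≈ 1.79 mV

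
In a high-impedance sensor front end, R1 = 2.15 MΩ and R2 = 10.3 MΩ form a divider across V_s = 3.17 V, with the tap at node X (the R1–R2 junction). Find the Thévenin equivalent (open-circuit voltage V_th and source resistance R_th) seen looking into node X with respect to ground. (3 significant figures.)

V_th ≈ 2.62 V, R_th ≈ 1.78 MΩ

Open-circuit (no load on X): V_th = V_s · R2/(R1 + R2) = 3.17 × 10.3/(2.150 + 10.3) = 2.623 V.
Looking into X with the source shorted: R_th = R1·R2/(R1+R2) = 2.150 × 10.3/12.45 = 1.779 MΩ.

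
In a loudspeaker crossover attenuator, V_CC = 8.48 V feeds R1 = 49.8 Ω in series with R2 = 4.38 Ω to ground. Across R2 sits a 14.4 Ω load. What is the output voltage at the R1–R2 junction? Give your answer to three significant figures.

The load sits in parallel with R2, giving an effective lower resistance R2' = R2·R_L/(R2+R_L) = 3.358 Ω.
Now apply the divider: V_out = 8.48 × 0.06318 = 0.5358 V.

V_out ≈ 0.536 V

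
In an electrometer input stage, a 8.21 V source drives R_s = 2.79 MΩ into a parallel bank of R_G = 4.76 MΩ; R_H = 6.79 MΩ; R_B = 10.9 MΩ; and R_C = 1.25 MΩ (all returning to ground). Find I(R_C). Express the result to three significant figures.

Parallel bank: R_p = 1/(1/4.76 + 1/6.79 + 1/10.9 + 1/1.25) = 0.8006 MΩ.
V_A by voltage divider: V_A = 8.21 × 0.8006/(2.79 + 0.8006) = 1.831 V.
Branch current I = V_A/R_C = 1.831/1.25 = 1.464 µA.

I ≈ 1.46 µA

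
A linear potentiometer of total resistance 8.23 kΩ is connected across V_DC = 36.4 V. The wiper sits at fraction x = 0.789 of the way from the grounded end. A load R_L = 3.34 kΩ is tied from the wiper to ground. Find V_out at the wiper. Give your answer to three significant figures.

V_out ≈ 20.4 V

Split the track: R_lower = x·R_p = 6.493 kΩ, R_upper = (1−x)·R_p = 1.737 kΩ.
R_L loads the lower segment: effective lower R = 2.206 kΩ.
Then V_out = V_DC · 2.206/(1.737 + 2.206) = 20.37 V.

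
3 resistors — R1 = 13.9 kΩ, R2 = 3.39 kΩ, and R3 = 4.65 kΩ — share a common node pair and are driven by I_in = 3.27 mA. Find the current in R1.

ΣG = 1/13.9 + 1/3.39 + 1/4.65 = 0.5820.
Current divider: I(R1) = I_in · G_k/ΣG = 3.27 × (0.07194/0.5820) = 3.27 × 0.1236 = 0.4042 mA.

I ≈ 0.404 mA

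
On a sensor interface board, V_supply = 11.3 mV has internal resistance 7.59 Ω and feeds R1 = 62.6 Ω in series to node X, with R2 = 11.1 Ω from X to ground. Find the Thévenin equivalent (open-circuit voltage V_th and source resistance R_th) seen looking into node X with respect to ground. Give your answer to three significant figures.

V_th ≈ 1.54 mV, R_th ≈ 9.58 Ω

R1' = 7.59 + 62.6 = 70.19 Ω (source resistance + R1).
With X open, the divider is unloaded: V_th = 11.3 × 11.1/81.29 = 1.543 mV.
With V_supply suppressed (replaced by a short), R_th = R1' ‖ R2 = (70.19 × 11.1)/(70.19 + 11.1) = 9.584 Ω.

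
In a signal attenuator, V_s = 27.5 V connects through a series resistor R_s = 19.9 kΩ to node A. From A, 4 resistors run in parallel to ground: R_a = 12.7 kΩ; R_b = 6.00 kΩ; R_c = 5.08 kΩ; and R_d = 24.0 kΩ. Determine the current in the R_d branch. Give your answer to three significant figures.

Combine the parallel branches: R_p = (1/12.7 + 1/6.00 + 1/5.08 + 1/24.0)⁻¹ = 2.066 kΩ.
V_A = 27.5 × 2.066/21.97 = 2.587 V.
Branch current I = V_A/R_d = 2.587/24.0 = 0.1078 mA.
(Check via current divider: I_total = 1.252 mA; share G_k/ΣG = 0.08610 → same result.)

I ≈ 0.108 mA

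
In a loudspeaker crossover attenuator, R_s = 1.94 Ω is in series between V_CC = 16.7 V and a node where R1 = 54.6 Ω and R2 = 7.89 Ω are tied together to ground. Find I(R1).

Combine the parallel branches: R_p = (1/54.6 + 1/7.89)⁻¹ = 6.894 Ω.
V_A = 16.7 × 6.894/8.834 = 13.03 V.
I(R1) = V_A / R1 = 13.03/54.6 = 0.2387 A.
(Equivalently: I_total = 1.890 A, then current-divider fraction G_k/ΣG = 0.1263.)

I ≈ 0.239 A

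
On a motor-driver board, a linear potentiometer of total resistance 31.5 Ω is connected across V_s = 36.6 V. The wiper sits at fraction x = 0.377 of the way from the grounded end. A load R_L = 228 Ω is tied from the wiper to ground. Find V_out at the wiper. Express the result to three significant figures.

Split the track: R_lower = x·R_p = 11.88 Ω, R_upper = (1−x)·R_p = 19.62 Ω.
(x·R_p) ‖ R_L = 11.29 Ω.
Then V_out = V_s · 11.29/(19.62 + 11.29) = 13.36 V.

V_out ≈ 13.4 V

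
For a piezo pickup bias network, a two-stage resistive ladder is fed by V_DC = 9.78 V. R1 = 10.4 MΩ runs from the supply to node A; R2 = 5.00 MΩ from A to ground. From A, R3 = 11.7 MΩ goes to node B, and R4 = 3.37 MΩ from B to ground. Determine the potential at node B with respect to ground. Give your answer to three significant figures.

V_B ≈ 0.580 V

Looking into the second stage from A: R3 + R4 = 15.07 MΩ appears in parallel with R2.
R2 ‖ (R3+R4) = 3.754 MΩ.
V_A = 9.78 × 3.754/(10.4 + 3.754) = 2.594 V.
Stage 2 is unloaded, so V_B = V_A · R4/(R3+R4) = 2.594 × 3.37/15.07 = 0.5801 V.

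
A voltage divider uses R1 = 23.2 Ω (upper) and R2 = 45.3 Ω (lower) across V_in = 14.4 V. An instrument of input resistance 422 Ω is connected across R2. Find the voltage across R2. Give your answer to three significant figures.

The load sits in parallel with R2, giving an effective lower resistance R2' = R2·R_L/(R2+R_L) = 40.91 Ω.
Voltage divider with the loaded lower leg: V_out = 14.4 × 40.91/(23.2 + 40.91) = 14.4 × 0.6381 = 9.189 V.

V_out ≈ 9.19 V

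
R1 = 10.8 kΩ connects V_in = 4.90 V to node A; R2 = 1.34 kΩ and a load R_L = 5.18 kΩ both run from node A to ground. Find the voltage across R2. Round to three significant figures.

V_out ≈ 0.440 V

The load sits in parallel with R2, giving an effective lower resistance R2' = R2·R_L/(R2+R_L) = 1.065 kΩ.
Voltage divider with the loaded lower leg: V_out = 4.90 × 1.065/(10.8 + 1.065) = 4.90 × 0.08973 = 0.4397 V.
(Unloaded it would be 0.541 V; the load pulls it down.)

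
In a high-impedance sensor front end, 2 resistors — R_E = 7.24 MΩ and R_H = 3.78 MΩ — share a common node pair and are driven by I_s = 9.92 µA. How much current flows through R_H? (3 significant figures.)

With just two branches, the current splits inversely with resistance.
I(R_H) = 9.92 × 7.24/(7.24 + 3.78) = 9.92 × 0.6570 = 6.517 µA.

I ≈ 6.52 µA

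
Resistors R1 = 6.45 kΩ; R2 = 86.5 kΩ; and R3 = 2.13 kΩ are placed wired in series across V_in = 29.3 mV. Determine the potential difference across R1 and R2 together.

Series total: ΣR = 6.45 + 86.5 + 2.13 = 95.08 kΩ.
R_{R1..R2} = 6.45 + 86.5 = 92.95 kΩ.
V = V_in · R/ΣR = 29.3 × 0.9776 = 28.64 mV.

V ≈ 28.6 mV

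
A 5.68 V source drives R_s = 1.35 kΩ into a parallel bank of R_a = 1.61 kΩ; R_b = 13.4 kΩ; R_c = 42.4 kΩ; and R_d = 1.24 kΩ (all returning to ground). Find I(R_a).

Parallel bank: R_p = 1/(1/1.61 + 1/13.4 + 1/42.4 + 1/1.24) = 0.6554 kΩ.
V_A by voltage divider: V_A = 5.68 × 0.6554/(1.35 + 0.6554) = 1.856 V.
Branch current I = V_A/R_a = 1.856/1.61 = 1.153 mA.

I ≈ 1.15 mA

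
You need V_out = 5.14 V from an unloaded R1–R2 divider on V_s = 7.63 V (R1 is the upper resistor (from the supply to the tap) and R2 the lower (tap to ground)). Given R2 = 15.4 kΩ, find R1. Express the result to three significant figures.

R1 ≈ 7.46 kΩ

V_out/V_s = R2/(R1+R2) = 0.6737.
So R1 = R2 · (V_s/V_out − 1) = 15.4 × (7.63/5.14 − 1) = 15.4 × 0.4844 = 7.460 kΩ.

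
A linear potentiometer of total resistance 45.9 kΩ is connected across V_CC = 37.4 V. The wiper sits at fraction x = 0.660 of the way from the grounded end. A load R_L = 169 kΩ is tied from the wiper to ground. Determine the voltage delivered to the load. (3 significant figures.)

The pot divides into 15.61 kΩ above the wiper and 30.29 kΩ below.
Lower segment in parallel with the load: 30.29 ‖ 169 = 25.69 kΩ.
V_out = 37.4 × 25.69/(15.61 + 25.69) = 23.27 V.

V_out ≈ 23.3 V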